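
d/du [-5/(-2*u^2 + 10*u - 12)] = 5*(5 - 2*u)/(2*(u^2 - 5*u + 6)^2)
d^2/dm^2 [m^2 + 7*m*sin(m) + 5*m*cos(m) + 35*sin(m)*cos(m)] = -7*m*sin(m) - 5*m*cos(m) - 10*sin(m) - 70*sin(2*m) + 14*cos(m) + 2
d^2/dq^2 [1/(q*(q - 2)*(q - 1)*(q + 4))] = 2*(10*q^6 + 15*q^5 - 84*q^4 - 64*q^3 + 324*q^2 - 240*q + 64)/(q^3*(q^9 + 3*q^8 - 27*q^7 - 35*q^6 + 318*q^5 - 156*q^4 - 1288*q^3 + 2592*q^2 - 1920*q + 512))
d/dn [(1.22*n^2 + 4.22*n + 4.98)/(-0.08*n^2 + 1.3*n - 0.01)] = (1.9236*n^2 + 0.7724*n - 6.5162)/(0.0064*n^4 - 0.208*n^3 + 1.6916*n^2 - 0.026*n + 0.0001)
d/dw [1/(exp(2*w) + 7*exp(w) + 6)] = (-2*exp(w) - 7)*exp(w)/(exp(2*w) + 7*exp(w) + 6)^2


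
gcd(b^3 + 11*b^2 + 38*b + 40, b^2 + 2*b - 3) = 1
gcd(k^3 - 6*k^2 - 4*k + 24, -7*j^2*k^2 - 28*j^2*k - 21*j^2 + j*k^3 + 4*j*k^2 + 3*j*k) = 1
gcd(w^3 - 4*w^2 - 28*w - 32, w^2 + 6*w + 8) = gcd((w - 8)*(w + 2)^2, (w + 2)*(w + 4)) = w + 2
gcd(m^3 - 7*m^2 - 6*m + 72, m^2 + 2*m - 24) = m - 4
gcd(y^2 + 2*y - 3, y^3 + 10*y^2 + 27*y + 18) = y + 3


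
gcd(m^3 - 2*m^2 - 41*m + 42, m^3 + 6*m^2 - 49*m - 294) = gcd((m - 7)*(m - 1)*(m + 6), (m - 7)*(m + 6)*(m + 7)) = m^2 - m - 42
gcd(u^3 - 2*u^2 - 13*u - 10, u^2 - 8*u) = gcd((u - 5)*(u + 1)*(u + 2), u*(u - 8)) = 1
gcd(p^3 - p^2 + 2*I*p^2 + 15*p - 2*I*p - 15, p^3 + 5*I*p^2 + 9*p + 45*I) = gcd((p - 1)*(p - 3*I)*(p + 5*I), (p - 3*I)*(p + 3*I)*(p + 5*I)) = p^2 + 2*I*p + 15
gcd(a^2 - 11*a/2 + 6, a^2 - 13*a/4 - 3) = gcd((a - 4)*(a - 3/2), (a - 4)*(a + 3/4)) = a - 4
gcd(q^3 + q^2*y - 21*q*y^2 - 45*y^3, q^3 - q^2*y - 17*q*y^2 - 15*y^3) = -q^2 + 2*q*y + 15*y^2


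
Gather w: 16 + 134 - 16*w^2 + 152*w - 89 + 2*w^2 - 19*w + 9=-14*w^2 + 133*w + 70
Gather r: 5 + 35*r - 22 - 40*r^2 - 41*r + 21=-40*r^2 - 6*r + 4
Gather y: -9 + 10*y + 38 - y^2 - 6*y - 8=-y^2 + 4*y + 21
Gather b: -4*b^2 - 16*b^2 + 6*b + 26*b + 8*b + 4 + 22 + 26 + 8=-20*b^2 + 40*b + 60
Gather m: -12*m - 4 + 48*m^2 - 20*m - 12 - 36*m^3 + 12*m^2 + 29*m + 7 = -36*m^3 + 60*m^2 - 3*m - 9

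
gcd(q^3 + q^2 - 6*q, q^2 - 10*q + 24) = 1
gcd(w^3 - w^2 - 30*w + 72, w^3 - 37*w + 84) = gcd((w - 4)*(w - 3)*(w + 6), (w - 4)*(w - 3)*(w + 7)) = w^2 - 7*w + 12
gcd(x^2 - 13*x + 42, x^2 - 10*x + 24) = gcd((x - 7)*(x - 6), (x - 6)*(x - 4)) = x - 6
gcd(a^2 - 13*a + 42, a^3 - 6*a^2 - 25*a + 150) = a - 6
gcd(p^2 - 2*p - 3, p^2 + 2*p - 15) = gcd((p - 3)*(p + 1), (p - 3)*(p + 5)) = p - 3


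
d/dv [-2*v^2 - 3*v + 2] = -4*v - 3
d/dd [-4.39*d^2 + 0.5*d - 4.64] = 0.5 - 8.78*d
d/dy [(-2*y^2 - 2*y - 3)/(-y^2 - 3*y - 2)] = (4*y^2 + 2*y - 5)/(y^4 + 6*y^3 + 13*y^2 + 12*y + 4)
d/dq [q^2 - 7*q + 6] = 2*q - 7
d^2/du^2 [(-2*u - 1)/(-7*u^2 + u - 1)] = 2*((2*u + 1)*(14*u - 1)^2 - (42*u + 5)*(7*u^2 - u + 1))/(7*u^2 - u + 1)^3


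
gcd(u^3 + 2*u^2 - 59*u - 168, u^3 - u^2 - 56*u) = u^2 - u - 56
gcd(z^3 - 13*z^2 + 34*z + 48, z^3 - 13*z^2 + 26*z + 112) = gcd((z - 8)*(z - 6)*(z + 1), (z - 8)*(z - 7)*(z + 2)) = z - 8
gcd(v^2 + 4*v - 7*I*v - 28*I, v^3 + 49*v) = v - 7*I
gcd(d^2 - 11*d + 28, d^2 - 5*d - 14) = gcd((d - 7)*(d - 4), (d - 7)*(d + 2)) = d - 7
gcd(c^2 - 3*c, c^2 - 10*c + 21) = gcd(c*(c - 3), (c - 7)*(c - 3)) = c - 3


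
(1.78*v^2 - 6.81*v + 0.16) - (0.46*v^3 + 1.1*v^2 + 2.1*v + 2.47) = -0.46*v^3 + 0.68*v^2 - 8.91*v - 2.31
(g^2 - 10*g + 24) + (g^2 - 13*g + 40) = 2*g^2 - 23*g + 64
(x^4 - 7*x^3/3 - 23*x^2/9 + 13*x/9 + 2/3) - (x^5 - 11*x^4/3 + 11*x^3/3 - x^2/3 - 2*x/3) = -x^5 + 14*x^4/3 - 6*x^3 - 20*x^2/9 + 19*x/9 + 2/3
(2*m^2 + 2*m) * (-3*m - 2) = -6*m^3 - 10*m^2 - 4*m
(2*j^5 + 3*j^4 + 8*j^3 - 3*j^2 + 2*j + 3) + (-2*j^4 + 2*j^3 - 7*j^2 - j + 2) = 2*j^5 + j^4 + 10*j^3 - 10*j^2 + j + 5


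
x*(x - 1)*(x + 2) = x^3 + x^2 - 2*x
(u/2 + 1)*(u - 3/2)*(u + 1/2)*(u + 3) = u^4/2 + 2*u^3 + u^2/8 - 39*u/8 - 9/4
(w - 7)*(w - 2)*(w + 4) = w^3 - 5*w^2 - 22*w + 56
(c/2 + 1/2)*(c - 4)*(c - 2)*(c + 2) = c^4/2 - 3*c^3/2 - 4*c^2 + 6*c + 8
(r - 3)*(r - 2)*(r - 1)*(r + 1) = r^4 - 5*r^3 + 5*r^2 + 5*r - 6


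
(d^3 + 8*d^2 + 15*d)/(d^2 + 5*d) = d + 3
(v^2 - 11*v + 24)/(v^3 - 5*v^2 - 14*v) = (-v^2 + 11*v - 24)/(v*(-v^2 + 5*v + 14))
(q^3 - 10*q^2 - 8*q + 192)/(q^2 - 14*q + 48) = q + 4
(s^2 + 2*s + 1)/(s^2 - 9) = (s^2 + 2*s + 1)/(s^2 - 9)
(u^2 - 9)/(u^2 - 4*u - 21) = (u - 3)/(u - 7)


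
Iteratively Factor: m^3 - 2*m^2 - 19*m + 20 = (m - 1)*(m^2 - m - 20) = (m - 5)*(m - 1)*(m + 4)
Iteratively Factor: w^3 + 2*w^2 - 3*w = (w + 3)*(w^2 - w) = w*(w + 3)*(w - 1)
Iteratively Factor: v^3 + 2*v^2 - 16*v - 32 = (v + 4)*(v^2 - 2*v - 8) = (v + 2)*(v + 4)*(v - 4)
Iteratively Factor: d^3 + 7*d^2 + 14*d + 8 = (d + 1)*(d^2 + 6*d + 8) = (d + 1)*(d + 4)*(d + 2)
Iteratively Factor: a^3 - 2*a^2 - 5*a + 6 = (a - 1)*(a^2 - a - 6) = (a - 3)*(a - 1)*(a + 2)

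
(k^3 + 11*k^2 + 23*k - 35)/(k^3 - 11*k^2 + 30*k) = (k^3 + 11*k^2 + 23*k - 35)/(k*(k^2 - 11*k + 30))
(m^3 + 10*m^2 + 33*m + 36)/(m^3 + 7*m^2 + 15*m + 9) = (m + 4)/(m + 1)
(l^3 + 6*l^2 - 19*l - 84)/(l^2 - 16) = (l^2 + 10*l + 21)/(l + 4)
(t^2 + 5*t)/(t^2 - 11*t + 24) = t*(t + 5)/(t^2 - 11*t + 24)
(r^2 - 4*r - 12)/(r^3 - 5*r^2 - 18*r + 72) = (r + 2)/(r^2 + r - 12)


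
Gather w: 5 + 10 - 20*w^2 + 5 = 20 - 20*w^2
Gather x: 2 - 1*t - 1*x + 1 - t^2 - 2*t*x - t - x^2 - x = -t^2 - 2*t - x^2 + x*(-2*t - 2) + 3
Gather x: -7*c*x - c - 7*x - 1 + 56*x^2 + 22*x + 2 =-c + 56*x^2 + x*(15 - 7*c) + 1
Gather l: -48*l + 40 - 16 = 24 - 48*l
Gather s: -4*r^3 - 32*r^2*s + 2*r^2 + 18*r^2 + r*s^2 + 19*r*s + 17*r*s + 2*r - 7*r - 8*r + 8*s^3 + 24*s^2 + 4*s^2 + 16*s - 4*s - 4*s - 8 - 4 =-4*r^3 + 20*r^2 - 13*r + 8*s^3 + s^2*(r + 28) + s*(-32*r^2 + 36*r + 8) - 12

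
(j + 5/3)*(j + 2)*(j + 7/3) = j^3 + 6*j^2 + 107*j/9 + 70/9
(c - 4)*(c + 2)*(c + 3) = c^3 + c^2 - 14*c - 24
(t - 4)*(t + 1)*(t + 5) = t^3 + 2*t^2 - 19*t - 20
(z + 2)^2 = z^2 + 4*z + 4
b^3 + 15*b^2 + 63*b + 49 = (b + 1)*(b + 7)^2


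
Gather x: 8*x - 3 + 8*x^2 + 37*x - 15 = 8*x^2 + 45*x - 18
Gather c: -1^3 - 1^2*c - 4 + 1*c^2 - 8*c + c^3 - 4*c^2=c^3 - 3*c^2 - 9*c - 5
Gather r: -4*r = -4*r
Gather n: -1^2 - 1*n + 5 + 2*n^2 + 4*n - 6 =2*n^2 + 3*n - 2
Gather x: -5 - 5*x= -5*x - 5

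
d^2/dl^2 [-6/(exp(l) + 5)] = 6*(5 - exp(l))*exp(l)/(exp(l) + 5)^3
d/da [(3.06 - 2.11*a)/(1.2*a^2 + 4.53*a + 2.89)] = (2.532*a^2 - 7.344*a - 19.9597)/(1.44*a^4 + 10.872*a^3 + 27.4569*a^2 + 26.1834*a + 8.3521)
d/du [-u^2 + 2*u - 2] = 2 - 2*u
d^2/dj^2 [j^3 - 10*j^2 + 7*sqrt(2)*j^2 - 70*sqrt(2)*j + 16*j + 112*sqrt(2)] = 6*j - 20 + 14*sqrt(2)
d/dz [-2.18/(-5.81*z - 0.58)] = -12.6658/(5.81*z + 0.58)^2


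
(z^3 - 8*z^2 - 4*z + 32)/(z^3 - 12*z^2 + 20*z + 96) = (z - 2)/(z - 6)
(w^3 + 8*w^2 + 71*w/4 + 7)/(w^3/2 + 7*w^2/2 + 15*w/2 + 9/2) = (4*w^3 + 32*w^2 + 71*w + 28)/(2*(w^3 + 7*w^2 + 15*w + 9))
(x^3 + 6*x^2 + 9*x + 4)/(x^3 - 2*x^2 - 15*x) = (x^3 + 6*x^2 + 9*x + 4)/(x*(x^2 - 2*x - 15))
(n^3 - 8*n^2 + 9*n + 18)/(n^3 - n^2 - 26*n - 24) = (n - 3)/(n + 4)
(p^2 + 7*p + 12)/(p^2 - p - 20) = (p + 3)/(p - 5)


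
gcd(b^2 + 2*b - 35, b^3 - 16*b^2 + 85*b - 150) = b - 5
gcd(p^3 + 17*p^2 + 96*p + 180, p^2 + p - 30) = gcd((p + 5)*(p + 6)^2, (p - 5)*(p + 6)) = p + 6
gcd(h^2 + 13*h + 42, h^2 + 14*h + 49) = h + 7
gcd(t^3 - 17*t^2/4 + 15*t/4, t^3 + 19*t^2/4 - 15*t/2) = t^2 - 5*t/4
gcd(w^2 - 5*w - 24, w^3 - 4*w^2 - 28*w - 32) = w - 8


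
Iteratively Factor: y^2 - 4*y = (y)*(y - 4)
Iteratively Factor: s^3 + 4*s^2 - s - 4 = (s + 4)*(s^2 - 1) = (s + 1)*(s + 4)*(s - 1)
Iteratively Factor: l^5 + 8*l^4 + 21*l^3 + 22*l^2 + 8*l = (l)*(l^4 + 8*l^3 + 21*l^2 + 22*l + 8) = l*(l + 1)*(l^3 + 7*l^2 + 14*l + 8) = l*(l + 1)*(l + 2)*(l^2 + 5*l + 4) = l*(l + 1)^2*(l + 2)*(l + 4)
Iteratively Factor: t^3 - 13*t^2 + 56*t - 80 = (t - 5)*(t^2 - 8*t + 16) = (t - 5)*(t - 4)*(t - 4)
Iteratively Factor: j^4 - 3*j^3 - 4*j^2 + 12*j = (j - 3)*(j^3 - 4*j) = (j - 3)*(j - 2)*(j^2 + 2*j) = j*(j - 3)*(j - 2)*(j + 2)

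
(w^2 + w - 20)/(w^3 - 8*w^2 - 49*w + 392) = (w^2 + w - 20)/(w^3 - 8*w^2 - 49*w + 392)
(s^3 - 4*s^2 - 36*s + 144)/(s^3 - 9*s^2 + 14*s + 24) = (s + 6)/(s + 1)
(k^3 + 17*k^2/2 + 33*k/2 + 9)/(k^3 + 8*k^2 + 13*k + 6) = (k + 3/2)/(k + 1)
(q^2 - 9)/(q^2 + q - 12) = (q + 3)/(q + 4)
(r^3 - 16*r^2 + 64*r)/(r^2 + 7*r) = (r^2 - 16*r + 64)/(r + 7)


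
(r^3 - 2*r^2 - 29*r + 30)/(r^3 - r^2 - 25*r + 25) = (r - 6)/(r - 5)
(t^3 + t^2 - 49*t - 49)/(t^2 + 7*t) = t - 6 - 7/t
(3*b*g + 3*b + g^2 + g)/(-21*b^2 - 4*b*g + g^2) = (-g - 1)/(7*b - g)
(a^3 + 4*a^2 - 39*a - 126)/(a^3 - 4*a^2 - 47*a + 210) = (a + 3)/(a - 5)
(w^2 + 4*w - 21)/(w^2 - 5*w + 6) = (w + 7)/(w - 2)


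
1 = 1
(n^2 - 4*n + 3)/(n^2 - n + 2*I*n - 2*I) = (n - 3)/(n + 2*I)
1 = 1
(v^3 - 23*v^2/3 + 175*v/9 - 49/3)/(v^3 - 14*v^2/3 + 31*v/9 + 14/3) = (3*v - 7)/(3*v + 2)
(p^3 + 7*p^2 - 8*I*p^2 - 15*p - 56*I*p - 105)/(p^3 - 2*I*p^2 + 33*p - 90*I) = (p + 7)/(p + 6*I)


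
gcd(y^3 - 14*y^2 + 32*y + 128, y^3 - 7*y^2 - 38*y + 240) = y - 8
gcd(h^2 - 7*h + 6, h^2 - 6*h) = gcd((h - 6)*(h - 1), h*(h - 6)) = h - 6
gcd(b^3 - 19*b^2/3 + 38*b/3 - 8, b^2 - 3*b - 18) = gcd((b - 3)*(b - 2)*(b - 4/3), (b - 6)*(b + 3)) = 1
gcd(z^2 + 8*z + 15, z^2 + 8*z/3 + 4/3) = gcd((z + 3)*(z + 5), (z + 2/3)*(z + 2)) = 1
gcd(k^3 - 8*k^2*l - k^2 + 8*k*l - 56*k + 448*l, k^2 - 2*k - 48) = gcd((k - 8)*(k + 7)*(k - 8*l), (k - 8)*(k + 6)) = k - 8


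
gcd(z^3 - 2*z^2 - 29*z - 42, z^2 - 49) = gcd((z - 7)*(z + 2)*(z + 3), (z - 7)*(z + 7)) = z - 7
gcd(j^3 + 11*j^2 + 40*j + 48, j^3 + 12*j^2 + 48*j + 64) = j^2 + 8*j + 16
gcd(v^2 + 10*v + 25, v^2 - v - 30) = v + 5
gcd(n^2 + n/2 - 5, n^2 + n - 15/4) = n + 5/2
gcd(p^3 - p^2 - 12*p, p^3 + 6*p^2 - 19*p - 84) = p^2 - p - 12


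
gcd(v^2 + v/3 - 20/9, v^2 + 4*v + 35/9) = v + 5/3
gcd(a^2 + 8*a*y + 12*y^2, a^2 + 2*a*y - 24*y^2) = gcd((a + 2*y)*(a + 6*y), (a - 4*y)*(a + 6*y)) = a + 6*y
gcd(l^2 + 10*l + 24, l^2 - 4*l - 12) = 1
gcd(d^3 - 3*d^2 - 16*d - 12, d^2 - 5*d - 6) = d^2 - 5*d - 6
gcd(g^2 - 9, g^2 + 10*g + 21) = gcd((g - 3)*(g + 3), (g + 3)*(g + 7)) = g + 3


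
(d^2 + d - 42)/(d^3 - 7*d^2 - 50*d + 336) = 1/(d - 8)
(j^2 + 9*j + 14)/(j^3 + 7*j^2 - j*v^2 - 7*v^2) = (-j - 2)/(-j^2 + v^2)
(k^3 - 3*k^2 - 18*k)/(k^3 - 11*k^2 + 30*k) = (k + 3)/(k - 5)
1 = 1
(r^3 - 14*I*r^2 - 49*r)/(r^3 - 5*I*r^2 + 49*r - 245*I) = r*(r - 7*I)/(r^2 + 2*I*r + 35)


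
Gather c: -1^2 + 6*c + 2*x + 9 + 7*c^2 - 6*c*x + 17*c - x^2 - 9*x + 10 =7*c^2 + c*(23 - 6*x) - x^2 - 7*x + 18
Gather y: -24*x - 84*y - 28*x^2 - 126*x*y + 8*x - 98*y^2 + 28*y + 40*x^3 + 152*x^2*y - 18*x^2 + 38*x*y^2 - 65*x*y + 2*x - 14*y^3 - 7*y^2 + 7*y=40*x^3 - 46*x^2 - 14*x - 14*y^3 + y^2*(38*x - 105) + y*(152*x^2 - 191*x - 49)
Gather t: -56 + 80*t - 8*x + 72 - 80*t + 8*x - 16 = 0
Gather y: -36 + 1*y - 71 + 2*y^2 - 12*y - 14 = 2*y^2 - 11*y - 121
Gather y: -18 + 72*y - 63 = 72*y - 81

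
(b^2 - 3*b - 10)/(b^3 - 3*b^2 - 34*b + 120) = (b + 2)/(b^2 + 2*b - 24)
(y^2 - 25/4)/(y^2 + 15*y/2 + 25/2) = (y - 5/2)/(y + 5)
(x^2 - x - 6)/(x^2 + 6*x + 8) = (x - 3)/(x + 4)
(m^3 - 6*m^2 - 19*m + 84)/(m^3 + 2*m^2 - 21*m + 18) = (m^2 - 3*m - 28)/(m^2 + 5*m - 6)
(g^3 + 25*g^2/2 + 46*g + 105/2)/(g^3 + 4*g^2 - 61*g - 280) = (2*g^2 + 11*g + 15)/(2*(g^2 - 3*g - 40))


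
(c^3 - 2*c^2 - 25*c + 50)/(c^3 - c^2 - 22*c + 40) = (c - 5)/(c - 4)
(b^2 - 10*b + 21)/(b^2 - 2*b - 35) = (b - 3)/(b + 5)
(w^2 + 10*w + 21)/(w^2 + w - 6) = (w + 7)/(w - 2)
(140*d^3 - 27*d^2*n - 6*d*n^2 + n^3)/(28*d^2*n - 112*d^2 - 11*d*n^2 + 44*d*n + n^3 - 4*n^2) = (5*d + n)/(n - 4)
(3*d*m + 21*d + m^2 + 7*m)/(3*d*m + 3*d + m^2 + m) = (m + 7)/(m + 1)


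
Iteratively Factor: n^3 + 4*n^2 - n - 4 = (n + 4)*(n^2 - 1) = (n - 1)*(n + 4)*(n + 1)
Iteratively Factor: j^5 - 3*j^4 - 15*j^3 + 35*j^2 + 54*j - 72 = (j + 3)*(j^4 - 6*j^3 + 3*j^2 + 26*j - 24) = (j - 1)*(j + 3)*(j^3 - 5*j^2 - 2*j + 24) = (j - 1)*(j + 2)*(j + 3)*(j^2 - 7*j + 12) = (j - 4)*(j - 1)*(j + 2)*(j + 3)*(j - 3)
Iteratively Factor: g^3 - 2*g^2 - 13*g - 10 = (g + 1)*(g^2 - 3*g - 10) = (g - 5)*(g + 1)*(g + 2)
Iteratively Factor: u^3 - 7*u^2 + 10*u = (u - 2)*(u^2 - 5*u) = u*(u - 2)*(u - 5)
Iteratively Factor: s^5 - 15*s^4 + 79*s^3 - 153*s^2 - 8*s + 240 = (s - 5)*(s^4 - 10*s^3 + 29*s^2 - 8*s - 48) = (s - 5)*(s - 3)*(s^3 - 7*s^2 + 8*s + 16) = (s - 5)*(s - 4)*(s - 3)*(s^2 - 3*s - 4) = (s - 5)*(s - 4)^2*(s - 3)*(s + 1)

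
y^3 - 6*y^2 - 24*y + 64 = (y - 8)*(y - 2)*(y + 4)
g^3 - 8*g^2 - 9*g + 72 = (g - 8)*(g - 3)*(g + 3)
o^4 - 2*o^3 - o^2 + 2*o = o*(o - 2)*(o - 1)*(o + 1)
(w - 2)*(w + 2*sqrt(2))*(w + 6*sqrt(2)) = w^3 - 2*w^2 + 8*sqrt(2)*w^2 - 16*sqrt(2)*w + 24*w - 48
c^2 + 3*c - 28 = (c - 4)*(c + 7)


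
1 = 1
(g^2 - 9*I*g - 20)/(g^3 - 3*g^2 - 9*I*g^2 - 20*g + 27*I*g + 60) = 1/(g - 3)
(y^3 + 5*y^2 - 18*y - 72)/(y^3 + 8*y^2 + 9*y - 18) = (y - 4)/(y - 1)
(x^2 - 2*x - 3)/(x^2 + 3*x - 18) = (x + 1)/(x + 6)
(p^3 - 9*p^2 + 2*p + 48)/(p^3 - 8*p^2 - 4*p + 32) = (p - 3)/(p - 2)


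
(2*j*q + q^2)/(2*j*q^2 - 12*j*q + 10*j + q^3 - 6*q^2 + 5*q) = q/(q^2 - 6*q + 5)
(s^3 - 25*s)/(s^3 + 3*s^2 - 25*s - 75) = s/(s + 3)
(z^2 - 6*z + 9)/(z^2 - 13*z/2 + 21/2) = 2*(z - 3)/(2*z - 7)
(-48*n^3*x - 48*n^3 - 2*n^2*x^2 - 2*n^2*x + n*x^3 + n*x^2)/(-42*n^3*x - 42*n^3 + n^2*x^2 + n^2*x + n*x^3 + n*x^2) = (-48*n^2 - 2*n*x + x^2)/(-42*n^2 + n*x + x^2)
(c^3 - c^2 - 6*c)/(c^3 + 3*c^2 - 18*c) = (c + 2)/(c + 6)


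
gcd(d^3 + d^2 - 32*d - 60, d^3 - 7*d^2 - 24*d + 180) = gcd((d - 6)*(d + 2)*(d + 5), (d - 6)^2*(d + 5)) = d^2 - d - 30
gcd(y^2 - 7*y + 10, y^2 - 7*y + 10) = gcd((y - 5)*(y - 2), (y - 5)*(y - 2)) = y^2 - 7*y + 10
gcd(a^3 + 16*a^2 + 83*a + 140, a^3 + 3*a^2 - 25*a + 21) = a + 7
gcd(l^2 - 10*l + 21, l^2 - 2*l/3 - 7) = l - 3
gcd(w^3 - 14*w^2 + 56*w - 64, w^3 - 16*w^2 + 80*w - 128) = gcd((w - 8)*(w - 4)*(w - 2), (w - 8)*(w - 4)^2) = w^2 - 12*w + 32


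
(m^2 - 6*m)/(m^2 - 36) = m/(m + 6)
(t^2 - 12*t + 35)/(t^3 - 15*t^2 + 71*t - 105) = 1/(t - 3)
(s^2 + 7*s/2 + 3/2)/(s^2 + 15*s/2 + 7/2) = (s + 3)/(s + 7)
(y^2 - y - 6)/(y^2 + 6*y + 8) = (y - 3)/(y + 4)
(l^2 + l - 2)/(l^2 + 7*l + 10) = (l - 1)/(l + 5)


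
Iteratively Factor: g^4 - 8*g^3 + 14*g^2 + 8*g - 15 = (g - 3)*(g^3 - 5*g^2 - g + 5) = (g - 5)*(g - 3)*(g^2 - 1) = (g - 5)*(g - 3)*(g + 1)*(g - 1)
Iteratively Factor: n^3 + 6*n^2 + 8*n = (n)*(n^2 + 6*n + 8) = n*(n + 2)*(n + 4)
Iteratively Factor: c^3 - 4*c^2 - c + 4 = (c + 1)*(c^2 - 5*c + 4) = (c - 4)*(c + 1)*(c - 1)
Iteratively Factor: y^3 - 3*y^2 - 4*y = (y)*(y^2 - 3*y - 4) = y*(y + 1)*(y - 4)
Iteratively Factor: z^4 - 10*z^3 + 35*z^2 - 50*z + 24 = (z - 3)*(z^3 - 7*z^2 + 14*z - 8) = (z - 3)*(z - 1)*(z^2 - 6*z + 8) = (z - 4)*(z - 3)*(z - 1)*(z - 2)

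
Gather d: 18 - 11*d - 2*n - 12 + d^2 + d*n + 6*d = d^2 + d*(n - 5) - 2*n + 6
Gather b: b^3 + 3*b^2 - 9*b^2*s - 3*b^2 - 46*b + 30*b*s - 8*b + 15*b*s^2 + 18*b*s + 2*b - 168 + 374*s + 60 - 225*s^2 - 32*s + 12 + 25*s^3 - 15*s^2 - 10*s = b^3 - 9*b^2*s + b*(15*s^2 + 48*s - 52) + 25*s^3 - 240*s^2 + 332*s - 96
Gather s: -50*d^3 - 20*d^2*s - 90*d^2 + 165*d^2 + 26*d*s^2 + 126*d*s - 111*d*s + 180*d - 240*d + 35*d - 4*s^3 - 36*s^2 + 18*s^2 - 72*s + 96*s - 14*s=-50*d^3 + 75*d^2 - 25*d - 4*s^3 + s^2*(26*d - 18) + s*(-20*d^2 + 15*d + 10)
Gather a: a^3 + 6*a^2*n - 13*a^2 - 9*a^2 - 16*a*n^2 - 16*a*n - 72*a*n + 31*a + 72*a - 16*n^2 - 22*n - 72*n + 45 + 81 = a^3 + a^2*(6*n - 22) + a*(-16*n^2 - 88*n + 103) - 16*n^2 - 94*n + 126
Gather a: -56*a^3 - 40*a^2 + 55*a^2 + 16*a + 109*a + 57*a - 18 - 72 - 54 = -56*a^3 + 15*a^2 + 182*a - 144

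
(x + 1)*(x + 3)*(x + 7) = x^3 + 11*x^2 + 31*x + 21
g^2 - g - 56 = (g - 8)*(g + 7)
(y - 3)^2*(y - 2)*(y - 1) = y^4 - 9*y^3 + 29*y^2 - 39*y + 18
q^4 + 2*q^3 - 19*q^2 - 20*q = q*(q - 4)*(q + 1)*(q + 5)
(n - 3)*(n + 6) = n^2 + 3*n - 18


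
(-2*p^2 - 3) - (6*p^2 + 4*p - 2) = -8*p^2 - 4*p - 1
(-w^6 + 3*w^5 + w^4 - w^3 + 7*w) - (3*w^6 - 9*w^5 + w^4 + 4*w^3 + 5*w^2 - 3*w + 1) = -4*w^6 + 12*w^5 - 5*w^3 - 5*w^2 + 10*w - 1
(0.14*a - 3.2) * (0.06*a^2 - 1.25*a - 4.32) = 0.0084*a^3 - 0.367*a^2 + 3.3952*a + 13.824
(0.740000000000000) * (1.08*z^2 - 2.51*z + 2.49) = 0.7992*z^2 - 1.8574*z + 1.8426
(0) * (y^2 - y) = 0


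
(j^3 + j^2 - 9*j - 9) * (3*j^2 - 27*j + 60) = 3*j^5 - 24*j^4 + 6*j^3 + 276*j^2 - 297*j - 540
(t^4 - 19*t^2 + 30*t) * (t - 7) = t^5 - 7*t^4 - 19*t^3 + 163*t^2 - 210*t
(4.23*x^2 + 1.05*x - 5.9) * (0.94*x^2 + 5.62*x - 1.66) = 3.9762*x^4 + 24.7596*x^3 - 6.6668*x^2 - 34.901*x + 9.794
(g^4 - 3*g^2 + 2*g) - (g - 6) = g^4 - 3*g^2 + g + 6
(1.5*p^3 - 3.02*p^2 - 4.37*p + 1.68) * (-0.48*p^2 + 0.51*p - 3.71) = -0.72*p^5 + 2.2146*p^4 - 5.0076*p^3 + 8.1691*p^2 + 17.0695*p - 6.2328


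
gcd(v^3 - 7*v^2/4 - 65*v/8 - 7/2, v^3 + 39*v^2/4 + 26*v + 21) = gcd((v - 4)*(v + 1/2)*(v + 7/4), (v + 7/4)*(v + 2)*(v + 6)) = v + 7/4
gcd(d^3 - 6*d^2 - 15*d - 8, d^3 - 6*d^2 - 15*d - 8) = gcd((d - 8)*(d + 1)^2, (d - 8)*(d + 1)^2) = d^3 - 6*d^2 - 15*d - 8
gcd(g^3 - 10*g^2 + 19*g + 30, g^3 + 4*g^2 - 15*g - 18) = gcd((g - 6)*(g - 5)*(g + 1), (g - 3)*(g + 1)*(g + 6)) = g + 1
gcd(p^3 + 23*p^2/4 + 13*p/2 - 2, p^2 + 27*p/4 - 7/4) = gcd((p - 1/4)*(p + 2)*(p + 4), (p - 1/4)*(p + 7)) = p - 1/4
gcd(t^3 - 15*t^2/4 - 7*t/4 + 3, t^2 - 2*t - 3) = t + 1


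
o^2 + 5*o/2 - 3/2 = (o - 1/2)*(o + 3)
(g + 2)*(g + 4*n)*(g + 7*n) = g^3 + 11*g^2*n + 2*g^2 + 28*g*n^2 + 22*g*n + 56*n^2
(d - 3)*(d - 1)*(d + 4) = d^3 - 13*d + 12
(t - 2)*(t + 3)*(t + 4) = t^3 + 5*t^2 - 2*t - 24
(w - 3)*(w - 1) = w^2 - 4*w + 3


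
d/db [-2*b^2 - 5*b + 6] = -4*b - 5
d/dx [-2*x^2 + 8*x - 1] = 8 - 4*x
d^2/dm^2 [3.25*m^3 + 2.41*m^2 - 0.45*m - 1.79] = 19.5*m + 4.82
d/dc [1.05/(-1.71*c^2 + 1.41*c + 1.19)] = (3.591*c - 1.4805)/(-1.71*c^2 + 1.41*c + 1.19)^2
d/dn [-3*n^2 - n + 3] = -6*n - 1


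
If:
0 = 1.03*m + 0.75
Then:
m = -0.73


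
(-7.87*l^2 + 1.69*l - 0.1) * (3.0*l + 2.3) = -23.61*l^3 - 13.031*l^2 + 3.587*l - 0.23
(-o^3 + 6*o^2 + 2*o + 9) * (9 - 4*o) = 4*o^4 - 33*o^3 + 46*o^2 - 18*o + 81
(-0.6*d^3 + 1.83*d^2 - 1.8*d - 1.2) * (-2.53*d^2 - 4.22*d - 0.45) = 1.518*d^5 - 2.0979*d^4 - 2.8986*d^3 + 9.8085*d^2 + 5.874*d + 0.54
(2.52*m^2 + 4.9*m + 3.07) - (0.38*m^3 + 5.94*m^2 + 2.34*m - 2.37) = -0.38*m^3 - 3.42*m^2 + 2.56*m + 5.44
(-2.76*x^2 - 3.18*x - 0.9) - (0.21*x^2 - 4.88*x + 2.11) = -2.97*x^2 + 1.7*x - 3.01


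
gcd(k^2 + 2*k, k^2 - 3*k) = k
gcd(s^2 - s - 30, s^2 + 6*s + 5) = s + 5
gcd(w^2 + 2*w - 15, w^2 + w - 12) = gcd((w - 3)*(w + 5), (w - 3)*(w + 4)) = w - 3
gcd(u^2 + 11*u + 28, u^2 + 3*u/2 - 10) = u + 4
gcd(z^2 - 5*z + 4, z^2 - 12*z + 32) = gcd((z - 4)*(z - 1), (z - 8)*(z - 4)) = z - 4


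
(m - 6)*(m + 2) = m^2 - 4*m - 12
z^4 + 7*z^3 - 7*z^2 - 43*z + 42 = (z - 2)*(z - 1)*(z + 3)*(z + 7)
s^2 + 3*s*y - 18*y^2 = (s - 3*y)*(s + 6*y)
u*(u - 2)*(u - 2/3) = u^3 - 8*u^2/3 + 4*u/3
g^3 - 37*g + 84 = (g - 4)*(g - 3)*(g + 7)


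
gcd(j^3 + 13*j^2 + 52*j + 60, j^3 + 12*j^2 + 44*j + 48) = j^2 + 8*j + 12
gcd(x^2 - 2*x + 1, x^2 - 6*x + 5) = x - 1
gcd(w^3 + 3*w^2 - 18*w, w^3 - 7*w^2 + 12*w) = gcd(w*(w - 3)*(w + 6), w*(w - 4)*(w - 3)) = w^2 - 3*w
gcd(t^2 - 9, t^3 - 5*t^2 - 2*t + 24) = t - 3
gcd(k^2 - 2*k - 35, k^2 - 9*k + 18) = 1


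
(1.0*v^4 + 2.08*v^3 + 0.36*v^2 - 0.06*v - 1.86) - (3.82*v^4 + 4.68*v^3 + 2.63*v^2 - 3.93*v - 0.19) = -2.82*v^4 - 2.6*v^3 - 2.27*v^2 + 3.87*v - 1.67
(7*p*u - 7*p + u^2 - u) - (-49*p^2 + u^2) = 49*p^2 + 7*p*u - 7*p - u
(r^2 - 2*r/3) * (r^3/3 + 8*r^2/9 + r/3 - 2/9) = r^5/3 + 2*r^4/3 - 7*r^3/27 - 4*r^2/9 + 4*r/27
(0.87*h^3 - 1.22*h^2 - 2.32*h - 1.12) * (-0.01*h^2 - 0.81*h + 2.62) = -0.0087*h^5 - 0.6925*h^4 + 3.2908*h^3 - 1.306*h^2 - 5.1712*h - 2.9344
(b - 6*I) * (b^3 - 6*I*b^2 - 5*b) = b^4 - 12*I*b^3 - 41*b^2 + 30*I*b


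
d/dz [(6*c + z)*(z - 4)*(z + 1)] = 12*c*z - 18*c + 3*z^2 - 6*z - 4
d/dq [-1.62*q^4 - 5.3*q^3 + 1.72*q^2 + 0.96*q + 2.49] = -6.48*q^3 - 15.9*q^2 + 3.44*q + 0.96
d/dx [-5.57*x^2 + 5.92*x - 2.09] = 5.92 - 11.14*x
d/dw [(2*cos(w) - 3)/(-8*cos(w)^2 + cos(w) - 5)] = (16*sin(w)^2 + 48*cos(w) - 9)*sin(w)/(8*sin(w)^2 + cos(w) - 13)^2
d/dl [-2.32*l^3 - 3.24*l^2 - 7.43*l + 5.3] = -6.96*l^2 - 6.48*l - 7.43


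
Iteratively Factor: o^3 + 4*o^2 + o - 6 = (o + 2)*(o^2 + 2*o - 3) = (o + 2)*(o + 3)*(o - 1)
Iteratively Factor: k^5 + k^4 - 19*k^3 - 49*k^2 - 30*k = (k + 2)*(k^4 - k^3 - 17*k^2 - 15*k) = (k + 2)*(k + 3)*(k^3 - 4*k^2 - 5*k) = (k - 5)*(k + 2)*(k + 3)*(k^2 + k) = (k - 5)*(k + 1)*(k + 2)*(k + 3)*(k)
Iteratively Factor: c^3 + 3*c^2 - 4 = (c + 2)*(c^2 + c - 2) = (c - 1)*(c + 2)*(c + 2)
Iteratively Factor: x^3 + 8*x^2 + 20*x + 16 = (x + 2)*(x^2 + 6*x + 8) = (x + 2)^2*(x + 4)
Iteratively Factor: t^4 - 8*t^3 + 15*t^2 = (t)*(t^3 - 8*t^2 + 15*t) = t*(t - 5)*(t^2 - 3*t) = t*(t - 5)*(t - 3)*(t)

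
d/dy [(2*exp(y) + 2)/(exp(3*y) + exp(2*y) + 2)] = 2*(-(exp(y) + 1)*(3*exp(y) + 2)*exp(y) + exp(3*y) + exp(2*y) + 2)*exp(y)/(exp(3*y) + exp(2*y) + 2)^2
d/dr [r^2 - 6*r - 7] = 2*r - 6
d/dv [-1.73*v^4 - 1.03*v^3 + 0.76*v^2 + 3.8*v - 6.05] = -6.92*v^3 - 3.09*v^2 + 1.52*v + 3.8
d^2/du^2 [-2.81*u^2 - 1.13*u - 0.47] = -5.62000000000000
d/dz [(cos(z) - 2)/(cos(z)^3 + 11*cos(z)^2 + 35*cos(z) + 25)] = (-5*cos(z) + cos(2*z) - 18)*sin(z)/((cos(z) + 1)^2*(cos(z) + 5)^3)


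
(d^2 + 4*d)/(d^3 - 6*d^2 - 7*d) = (d + 4)/(d^2 - 6*d - 7)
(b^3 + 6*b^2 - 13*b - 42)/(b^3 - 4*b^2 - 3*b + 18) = (b + 7)/(b - 3)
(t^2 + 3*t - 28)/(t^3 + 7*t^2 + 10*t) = (t^2 + 3*t - 28)/(t*(t^2 + 7*t + 10))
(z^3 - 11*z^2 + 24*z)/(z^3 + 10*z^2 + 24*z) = (z^2 - 11*z + 24)/(z^2 + 10*z + 24)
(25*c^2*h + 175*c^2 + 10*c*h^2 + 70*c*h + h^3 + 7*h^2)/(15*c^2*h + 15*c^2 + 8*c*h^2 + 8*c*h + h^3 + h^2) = (5*c*h + 35*c + h^2 + 7*h)/(3*c*h + 3*c + h^2 + h)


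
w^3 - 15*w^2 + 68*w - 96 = (w - 8)*(w - 4)*(w - 3)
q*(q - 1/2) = q^2 - q/2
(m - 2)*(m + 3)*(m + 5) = m^3 + 6*m^2 - m - 30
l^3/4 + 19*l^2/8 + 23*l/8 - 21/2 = (l/4 + 1)*(l - 3/2)*(l + 7)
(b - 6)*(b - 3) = b^2 - 9*b + 18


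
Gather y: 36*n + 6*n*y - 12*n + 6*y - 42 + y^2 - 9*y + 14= 24*n + y^2 + y*(6*n - 3) - 28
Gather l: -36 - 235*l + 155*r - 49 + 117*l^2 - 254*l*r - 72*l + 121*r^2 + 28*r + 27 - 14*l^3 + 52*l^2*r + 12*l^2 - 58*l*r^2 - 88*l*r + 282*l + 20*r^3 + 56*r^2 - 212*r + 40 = -14*l^3 + l^2*(52*r + 129) + l*(-58*r^2 - 342*r - 25) + 20*r^3 + 177*r^2 - 29*r - 18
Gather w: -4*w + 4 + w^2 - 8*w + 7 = w^2 - 12*w + 11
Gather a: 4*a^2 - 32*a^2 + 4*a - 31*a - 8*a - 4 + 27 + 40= -28*a^2 - 35*a + 63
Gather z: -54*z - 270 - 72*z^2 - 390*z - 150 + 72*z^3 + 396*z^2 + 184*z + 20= 72*z^3 + 324*z^2 - 260*z - 400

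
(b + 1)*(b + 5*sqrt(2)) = b^2 + b + 5*sqrt(2)*b + 5*sqrt(2)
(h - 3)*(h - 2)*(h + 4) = h^3 - h^2 - 14*h + 24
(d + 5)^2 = d^2 + 10*d + 25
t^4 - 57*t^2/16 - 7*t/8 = t*(t - 2)*(t + 1/4)*(t + 7/4)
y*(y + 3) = y^2 + 3*y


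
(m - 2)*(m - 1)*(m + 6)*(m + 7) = m^4 + 10*m^3 + 5*m^2 - 100*m + 84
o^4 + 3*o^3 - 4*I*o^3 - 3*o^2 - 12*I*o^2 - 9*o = o*(o + 3)*(o - 3*I)*(o - I)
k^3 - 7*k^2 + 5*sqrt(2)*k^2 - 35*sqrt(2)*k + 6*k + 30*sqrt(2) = (k - 6)*(k - 1)*(k + 5*sqrt(2))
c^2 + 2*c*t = c*(c + 2*t)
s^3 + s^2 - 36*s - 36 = (s - 6)*(s + 1)*(s + 6)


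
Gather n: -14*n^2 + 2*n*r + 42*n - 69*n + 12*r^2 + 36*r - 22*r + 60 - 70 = -14*n^2 + n*(2*r - 27) + 12*r^2 + 14*r - 10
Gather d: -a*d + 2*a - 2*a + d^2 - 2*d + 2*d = -a*d + d^2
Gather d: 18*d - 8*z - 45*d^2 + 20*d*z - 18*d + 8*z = -45*d^2 + 20*d*z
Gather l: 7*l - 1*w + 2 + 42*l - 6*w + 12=49*l - 7*w + 14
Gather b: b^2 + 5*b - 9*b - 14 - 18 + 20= b^2 - 4*b - 12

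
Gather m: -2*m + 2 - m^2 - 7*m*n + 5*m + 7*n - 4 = -m^2 + m*(3 - 7*n) + 7*n - 2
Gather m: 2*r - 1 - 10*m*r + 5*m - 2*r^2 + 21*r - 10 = m*(5 - 10*r) - 2*r^2 + 23*r - 11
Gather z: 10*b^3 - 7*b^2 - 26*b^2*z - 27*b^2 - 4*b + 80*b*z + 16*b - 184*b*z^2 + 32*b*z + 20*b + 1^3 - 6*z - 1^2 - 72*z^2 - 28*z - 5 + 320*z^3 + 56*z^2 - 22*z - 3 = 10*b^3 - 34*b^2 + 32*b + 320*z^3 + z^2*(-184*b - 16) + z*(-26*b^2 + 112*b - 56) - 8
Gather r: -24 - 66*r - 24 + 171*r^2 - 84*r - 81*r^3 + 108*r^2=-81*r^3 + 279*r^2 - 150*r - 48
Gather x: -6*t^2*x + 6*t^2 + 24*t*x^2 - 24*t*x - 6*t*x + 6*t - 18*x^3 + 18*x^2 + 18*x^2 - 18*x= 6*t^2 + 6*t - 18*x^3 + x^2*(24*t + 36) + x*(-6*t^2 - 30*t - 18)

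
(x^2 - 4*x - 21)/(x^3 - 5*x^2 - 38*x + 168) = (x + 3)/(x^2 + 2*x - 24)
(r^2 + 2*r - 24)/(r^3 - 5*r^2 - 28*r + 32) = (r^2 + 2*r - 24)/(r^3 - 5*r^2 - 28*r + 32)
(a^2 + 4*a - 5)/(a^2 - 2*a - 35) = (a - 1)/(a - 7)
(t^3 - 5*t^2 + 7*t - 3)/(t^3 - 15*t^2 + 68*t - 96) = (t^2 - 2*t + 1)/(t^2 - 12*t + 32)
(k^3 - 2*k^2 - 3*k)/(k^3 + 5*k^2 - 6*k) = (k^2 - 2*k - 3)/(k^2 + 5*k - 6)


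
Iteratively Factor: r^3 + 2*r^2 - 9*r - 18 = (r - 3)*(r^2 + 5*r + 6) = (r - 3)*(r + 2)*(r + 3)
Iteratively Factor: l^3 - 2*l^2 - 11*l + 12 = (l - 1)*(l^2 - l - 12) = (l - 4)*(l - 1)*(l + 3)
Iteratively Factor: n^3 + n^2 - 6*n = (n + 3)*(n^2 - 2*n) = n*(n + 3)*(n - 2)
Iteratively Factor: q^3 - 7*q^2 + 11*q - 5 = (q - 5)*(q^2 - 2*q + 1) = (q - 5)*(q - 1)*(q - 1)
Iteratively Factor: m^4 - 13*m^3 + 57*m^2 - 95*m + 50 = (m - 2)*(m^3 - 11*m^2 + 35*m - 25) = (m - 2)*(m - 1)*(m^2 - 10*m + 25) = (m - 5)*(m - 2)*(m - 1)*(m - 5)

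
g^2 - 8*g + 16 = (g - 4)^2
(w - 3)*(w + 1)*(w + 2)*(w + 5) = w^4 + 5*w^3 - 7*w^2 - 41*w - 30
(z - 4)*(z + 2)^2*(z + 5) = z^4 + 5*z^3 - 12*z^2 - 76*z - 80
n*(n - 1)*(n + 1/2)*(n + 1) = n^4 + n^3/2 - n^2 - n/2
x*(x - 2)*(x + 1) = x^3 - x^2 - 2*x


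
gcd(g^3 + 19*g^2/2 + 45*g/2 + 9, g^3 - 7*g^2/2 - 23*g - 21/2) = g^2 + 7*g/2 + 3/2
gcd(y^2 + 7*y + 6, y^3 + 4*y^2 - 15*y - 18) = y^2 + 7*y + 6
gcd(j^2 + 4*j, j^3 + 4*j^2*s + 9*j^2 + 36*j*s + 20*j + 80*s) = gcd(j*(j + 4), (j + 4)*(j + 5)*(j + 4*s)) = j + 4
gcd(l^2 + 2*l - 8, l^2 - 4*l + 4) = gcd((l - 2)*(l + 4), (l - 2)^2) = l - 2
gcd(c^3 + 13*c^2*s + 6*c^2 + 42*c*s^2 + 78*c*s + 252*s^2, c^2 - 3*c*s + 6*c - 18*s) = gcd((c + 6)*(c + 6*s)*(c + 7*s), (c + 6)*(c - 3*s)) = c + 6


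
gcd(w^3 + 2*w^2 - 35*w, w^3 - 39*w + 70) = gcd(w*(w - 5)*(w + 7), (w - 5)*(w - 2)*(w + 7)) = w^2 + 2*w - 35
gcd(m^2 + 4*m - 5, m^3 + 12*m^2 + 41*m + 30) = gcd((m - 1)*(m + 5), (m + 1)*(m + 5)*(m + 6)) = m + 5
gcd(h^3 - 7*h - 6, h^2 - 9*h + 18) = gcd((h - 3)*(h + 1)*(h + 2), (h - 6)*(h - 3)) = h - 3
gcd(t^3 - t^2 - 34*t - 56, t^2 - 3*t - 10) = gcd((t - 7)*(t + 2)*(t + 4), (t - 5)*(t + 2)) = t + 2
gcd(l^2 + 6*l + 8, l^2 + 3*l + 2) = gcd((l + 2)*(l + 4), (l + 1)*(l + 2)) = l + 2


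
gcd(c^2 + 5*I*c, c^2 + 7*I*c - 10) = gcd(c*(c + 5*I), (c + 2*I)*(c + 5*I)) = c + 5*I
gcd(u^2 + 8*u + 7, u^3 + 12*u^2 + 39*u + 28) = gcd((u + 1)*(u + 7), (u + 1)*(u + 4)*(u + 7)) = u^2 + 8*u + 7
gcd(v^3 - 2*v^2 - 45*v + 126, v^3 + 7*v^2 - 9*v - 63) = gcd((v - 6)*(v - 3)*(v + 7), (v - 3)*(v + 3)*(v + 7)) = v^2 + 4*v - 21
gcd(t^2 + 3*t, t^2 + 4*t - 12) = 1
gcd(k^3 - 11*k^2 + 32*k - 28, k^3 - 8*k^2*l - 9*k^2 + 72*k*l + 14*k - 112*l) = k^2 - 9*k + 14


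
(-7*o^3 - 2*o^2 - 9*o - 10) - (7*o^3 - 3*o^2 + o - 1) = -14*o^3 + o^2 - 10*o - 9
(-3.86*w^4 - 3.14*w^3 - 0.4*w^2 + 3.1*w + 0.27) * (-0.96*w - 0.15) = 3.7056*w^5 + 3.5934*w^4 + 0.855*w^3 - 2.916*w^2 - 0.7242*w - 0.0405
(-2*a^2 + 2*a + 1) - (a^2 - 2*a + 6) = -3*a^2 + 4*a - 5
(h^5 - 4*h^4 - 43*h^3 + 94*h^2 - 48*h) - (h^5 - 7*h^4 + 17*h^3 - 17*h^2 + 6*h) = 3*h^4 - 60*h^3 + 111*h^2 - 54*h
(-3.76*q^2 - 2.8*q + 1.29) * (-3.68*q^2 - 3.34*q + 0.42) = 13.8368*q^4 + 22.8624*q^3 + 3.0256*q^2 - 5.4846*q + 0.5418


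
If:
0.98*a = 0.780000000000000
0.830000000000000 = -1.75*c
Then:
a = 0.80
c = -0.47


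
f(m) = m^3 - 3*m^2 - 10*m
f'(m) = 3*m^2 - 6*m - 10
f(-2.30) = -5.04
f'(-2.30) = 19.67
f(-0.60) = 4.70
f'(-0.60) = -5.32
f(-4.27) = -89.85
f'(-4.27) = 70.32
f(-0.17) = 1.61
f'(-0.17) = -8.89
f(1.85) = -22.44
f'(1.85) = -10.83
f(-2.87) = -19.65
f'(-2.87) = 31.93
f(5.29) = 11.18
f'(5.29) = 42.21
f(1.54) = -18.86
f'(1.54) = -12.13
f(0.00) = 0.00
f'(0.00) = -10.00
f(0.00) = 0.00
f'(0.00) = -10.00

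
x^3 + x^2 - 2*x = x*(x - 1)*(x + 2)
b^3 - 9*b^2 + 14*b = b*(b - 7)*(b - 2)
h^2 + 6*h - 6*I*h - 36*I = (h + 6)*(h - 6*I)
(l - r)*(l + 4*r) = l^2 + 3*l*r - 4*r^2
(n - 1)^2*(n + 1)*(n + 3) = n^4 + 2*n^3 - 4*n^2 - 2*n + 3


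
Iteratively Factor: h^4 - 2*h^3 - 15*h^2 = (h)*(h^3 - 2*h^2 - 15*h) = h*(h + 3)*(h^2 - 5*h) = h*(h - 5)*(h + 3)*(h)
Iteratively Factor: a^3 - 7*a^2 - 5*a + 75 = (a + 3)*(a^2 - 10*a + 25) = (a - 5)*(a + 3)*(a - 5)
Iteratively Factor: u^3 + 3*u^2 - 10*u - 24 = (u + 2)*(u^2 + u - 12) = (u - 3)*(u + 2)*(u + 4)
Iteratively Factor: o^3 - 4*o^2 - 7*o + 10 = (o + 2)*(o^2 - 6*o + 5) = (o - 5)*(o + 2)*(o - 1)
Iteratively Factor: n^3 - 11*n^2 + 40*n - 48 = (n - 4)*(n^2 - 7*n + 12) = (n - 4)*(n - 3)*(n - 4)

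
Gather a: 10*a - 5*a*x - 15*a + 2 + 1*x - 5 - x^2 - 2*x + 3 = a*(-5*x - 5) - x^2 - x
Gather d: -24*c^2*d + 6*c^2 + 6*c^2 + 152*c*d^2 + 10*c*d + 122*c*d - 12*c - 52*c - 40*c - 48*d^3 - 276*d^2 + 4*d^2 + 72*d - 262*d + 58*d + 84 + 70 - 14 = 12*c^2 - 104*c - 48*d^3 + d^2*(152*c - 272) + d*(-24*c^2 + 132*c - 132) + 140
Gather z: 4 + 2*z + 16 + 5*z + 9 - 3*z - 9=4*z + 20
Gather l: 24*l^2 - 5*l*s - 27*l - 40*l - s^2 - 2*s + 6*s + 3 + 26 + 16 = 24*l^2 + l*(-5*s - 67) - s^2 + 4*s + 45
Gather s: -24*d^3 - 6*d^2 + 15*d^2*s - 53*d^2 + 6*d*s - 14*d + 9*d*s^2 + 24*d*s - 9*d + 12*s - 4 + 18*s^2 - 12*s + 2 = -24*d^3 - 59*d^2 - 23*d + s^2*(9*d + 18) + s*(15*d^2 + 30*d) - 2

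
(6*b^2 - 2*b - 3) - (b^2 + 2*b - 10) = 5*b^2 - 4*b + 7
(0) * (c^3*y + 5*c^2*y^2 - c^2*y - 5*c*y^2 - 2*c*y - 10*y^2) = 0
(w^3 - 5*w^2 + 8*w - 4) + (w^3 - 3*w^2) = 2*w^3 - 8*w^2 + 8*w - 4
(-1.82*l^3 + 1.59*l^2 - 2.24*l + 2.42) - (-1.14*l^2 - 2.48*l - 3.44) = -1.82*l^3 + 2.73*l^2 + 0.24*l + 5.86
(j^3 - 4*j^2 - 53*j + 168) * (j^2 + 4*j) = j^5 - 69*j^3 - 44*j^2 + 672*j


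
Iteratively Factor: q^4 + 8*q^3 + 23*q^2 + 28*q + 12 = (q + 3)*(q^3 + 5*q^2 + 8*q + 4) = (q + 2)*(q + 3)*(q^2 + 3*q + 2) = (q + 2)^2*(q + 3)*(q + 1)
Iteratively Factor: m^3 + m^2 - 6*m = (m + 3)*(m^2 - 2*m) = m*(m + 3)*(m - 2)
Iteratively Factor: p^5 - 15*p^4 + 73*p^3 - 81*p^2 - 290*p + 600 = (p - 3)*(p^4 - 12*p^3 + 37*p^2 + 30*p - 200) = (p - 5)*(p - 3)*(p^3 - 7*p^2 + 2*p + 40) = (p - 5)^2*(p - 3)*(p^2 - 2*p - 8) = (p - 5)^2*(p - 3)*(p + 2)*(p - 4)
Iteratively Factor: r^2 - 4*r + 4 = (r - 2)*(r - 2)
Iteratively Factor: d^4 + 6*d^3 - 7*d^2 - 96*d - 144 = (d + 3)*(d^3 + 3*d^2 - 16*d - 48) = (d - 4)*(d + 3)*(d^2 + 7*d + 12) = (d - 4)*(d + 3)*(d + 4)*(d + 3)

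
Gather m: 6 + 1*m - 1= m + 5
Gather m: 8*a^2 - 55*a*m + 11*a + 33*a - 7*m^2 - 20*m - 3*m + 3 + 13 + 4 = 8*a^2 + 44*a - 7*m^2 + m*(-55*a - 23) + 20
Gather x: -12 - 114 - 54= -180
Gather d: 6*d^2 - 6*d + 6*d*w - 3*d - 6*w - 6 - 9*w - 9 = 6*d^2 + d*(6*w - 9) - 15*w - 15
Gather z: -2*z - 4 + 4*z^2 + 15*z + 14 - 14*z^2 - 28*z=-10*z^2 - 15*z + 10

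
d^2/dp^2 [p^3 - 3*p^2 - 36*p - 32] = 6*p - 6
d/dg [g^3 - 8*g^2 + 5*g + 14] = 3*g^2 - 16*g + 5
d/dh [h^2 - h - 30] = 2*h - 1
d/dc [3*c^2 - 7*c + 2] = 6*c - 7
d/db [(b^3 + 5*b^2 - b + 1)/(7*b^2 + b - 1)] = b*(7*b^3 + 2*b^2 + 9*b - 24)/(49*b^4 + 14*b^3 - 13*b^2 - 2*b + 1)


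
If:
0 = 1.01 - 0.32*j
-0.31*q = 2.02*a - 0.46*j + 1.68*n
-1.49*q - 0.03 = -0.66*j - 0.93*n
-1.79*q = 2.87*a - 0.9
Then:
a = -1.31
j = 3.16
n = 1.96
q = 2.60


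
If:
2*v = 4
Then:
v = 2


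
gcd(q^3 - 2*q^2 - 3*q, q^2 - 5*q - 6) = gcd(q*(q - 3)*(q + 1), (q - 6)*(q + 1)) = q + 1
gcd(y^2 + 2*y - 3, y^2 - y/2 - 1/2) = y - 1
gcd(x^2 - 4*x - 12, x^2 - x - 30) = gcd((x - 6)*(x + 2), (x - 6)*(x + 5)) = x - 6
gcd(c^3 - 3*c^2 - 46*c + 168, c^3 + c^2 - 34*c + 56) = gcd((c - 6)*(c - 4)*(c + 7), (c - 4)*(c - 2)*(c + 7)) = c^2 + 3*c - 28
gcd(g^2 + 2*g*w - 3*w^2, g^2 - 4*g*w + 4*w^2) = 1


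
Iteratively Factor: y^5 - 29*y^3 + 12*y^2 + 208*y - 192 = (y - 4)*(y^4 + 4*y^3 - 13*y^2 - 40*y + 48) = (y - 4)*(y + 4)*(y^3 - 13*y + 12) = (y - 4)*(y - 1)*(y + 4)*(y^2 + y - 12) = (y - 4)*(y - 1)*(y + 4)^2*(y - 3)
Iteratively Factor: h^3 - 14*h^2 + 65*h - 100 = (h - 5)*(h^2 - 9*h + 20) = (h - 5)*(h - 4)*(h - 5)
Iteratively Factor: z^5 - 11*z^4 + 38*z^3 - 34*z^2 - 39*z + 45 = (z - 5)*(z^4 - 6*z^3 + 8*z^2 + 6*z - 9) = (z - 5)*(z + 1)*(z^3 - 7*z^2 + 15*z - 9) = (z - 5)*(z - 3)*(z + 1)*(z^2 - 4*z + 3) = (z - 5)*(z - 3)^2*(z + 1)*(z - 1)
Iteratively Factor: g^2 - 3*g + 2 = (g - 1)*(g - 2)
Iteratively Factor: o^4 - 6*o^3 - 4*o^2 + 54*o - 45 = (o + 3)*(o^3 - 9*o^2 + 23*o - 15) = (o - 3)*(o + 3)*(o^2 - 6*o + 5) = (o - 5)*(o - 3)*(o + 3)*(o - 1)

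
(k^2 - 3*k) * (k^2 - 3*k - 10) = k^4 - 6*k^3 - k^2 + 30*k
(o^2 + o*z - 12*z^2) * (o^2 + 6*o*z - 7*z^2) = o^4 + 7*o^3*z - 13*o^2*z^2 - 79*o*z^3 + 84*z^4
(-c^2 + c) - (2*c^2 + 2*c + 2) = -3*c^2 - c - 2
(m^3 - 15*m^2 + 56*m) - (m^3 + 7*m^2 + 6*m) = -22*m^2 + 50*m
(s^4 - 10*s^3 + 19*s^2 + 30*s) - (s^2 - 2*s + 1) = s^4 - 10*s^3 + 18*s^2 + 32*s - 1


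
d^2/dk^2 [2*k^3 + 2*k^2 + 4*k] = 12*k + 4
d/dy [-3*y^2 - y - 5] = -6*y - 1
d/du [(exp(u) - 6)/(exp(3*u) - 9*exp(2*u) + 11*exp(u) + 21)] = (-(exp(u) - 6)*(3*exp(2*u) - 18*exp(u) + 11) + exp(3*u) - 9*exp(2*u) + 11*exp(u) + 21)*exp(u)/(exp(3*u) - 9*exp(2*u) + 11*exp(u) + 21)^2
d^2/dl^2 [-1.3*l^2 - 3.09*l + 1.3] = -2.60000000000000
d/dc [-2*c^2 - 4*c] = -4*c - 4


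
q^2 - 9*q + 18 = (q - 6)*(q - 3)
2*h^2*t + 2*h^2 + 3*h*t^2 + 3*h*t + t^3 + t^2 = (h + t)*(2*h + t)*(t + 1)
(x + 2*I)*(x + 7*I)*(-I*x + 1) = -I*x^3 + 10*x^2 + 23*I*x - 14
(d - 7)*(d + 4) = d^2 - 3*d - 28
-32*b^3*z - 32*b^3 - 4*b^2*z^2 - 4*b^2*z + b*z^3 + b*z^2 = (-8*b + z)*(4*b + z)*(b*z + b)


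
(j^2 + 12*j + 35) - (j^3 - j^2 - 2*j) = -j^3 + 2*j^2 + 14*j + 35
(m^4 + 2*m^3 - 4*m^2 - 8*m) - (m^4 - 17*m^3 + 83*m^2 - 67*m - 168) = 19*m^3 - 87*m^2 + 59*m + 168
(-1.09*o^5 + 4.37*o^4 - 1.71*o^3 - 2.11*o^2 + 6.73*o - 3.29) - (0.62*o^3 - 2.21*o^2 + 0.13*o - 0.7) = -1.09*o^5 + 4.37*o^4 - 2.33*o^3 + 0.1*o^2 + 6.6*o - 2.59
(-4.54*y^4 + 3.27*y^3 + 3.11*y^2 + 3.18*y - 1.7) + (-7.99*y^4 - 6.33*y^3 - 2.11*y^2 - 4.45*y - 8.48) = -12.53*y^4 - 3.06*y^3 + 1.0*y^2 - 1.27*y - 10.18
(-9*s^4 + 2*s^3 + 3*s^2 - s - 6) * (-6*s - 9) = 54*s^5 + 69*s^4 - 36*s^3 - 21*s^2 + 45*s + 54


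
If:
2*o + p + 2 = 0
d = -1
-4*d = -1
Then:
No Solution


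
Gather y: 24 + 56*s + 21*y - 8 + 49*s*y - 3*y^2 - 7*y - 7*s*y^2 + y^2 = 56*s + y^2*(-7*s - 2) + y*(49*s + 14) + 16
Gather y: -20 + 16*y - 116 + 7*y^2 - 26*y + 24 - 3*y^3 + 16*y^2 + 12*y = -3*y^3 + 23*y^2 + 2*y - 112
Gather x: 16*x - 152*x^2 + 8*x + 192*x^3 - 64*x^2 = 192*x^3 - 216*x^2 + 24*x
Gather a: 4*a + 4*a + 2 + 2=8*a + 4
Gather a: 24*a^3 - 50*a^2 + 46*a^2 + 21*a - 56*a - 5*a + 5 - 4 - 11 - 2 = 24*a^3 - 4*a^2 - 40*a - 12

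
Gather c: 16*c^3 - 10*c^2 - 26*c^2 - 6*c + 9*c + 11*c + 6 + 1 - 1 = 16*c^3 - 36*c^2 + 14*c + 6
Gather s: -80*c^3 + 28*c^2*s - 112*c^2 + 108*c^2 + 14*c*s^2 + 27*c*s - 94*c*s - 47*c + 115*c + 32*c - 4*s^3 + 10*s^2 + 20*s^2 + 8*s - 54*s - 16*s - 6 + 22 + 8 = -80*c^3 - 4*c^2 + 100*c - 4*s^3 + s^2*(14*c + 30) + s*(28*c^2 - 67*c - 62) + 24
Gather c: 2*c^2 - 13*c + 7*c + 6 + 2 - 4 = 2*c^2 - 6*c + 4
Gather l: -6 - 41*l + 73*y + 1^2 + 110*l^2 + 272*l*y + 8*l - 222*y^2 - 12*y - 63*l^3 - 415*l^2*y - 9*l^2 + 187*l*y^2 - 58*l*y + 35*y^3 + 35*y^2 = -63*l^3 + l^2*(101 - 415*y) + l*(187*y^2 + 214*y - 33) + 35*y^3 - 187*y^2 + 61*y - 5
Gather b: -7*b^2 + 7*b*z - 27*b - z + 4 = -7*b^2 + b*(7*z - 27) - z + 4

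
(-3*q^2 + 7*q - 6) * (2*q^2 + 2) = -6*q^4 + 14*q^3 - 18*q^2 + 14*q - 12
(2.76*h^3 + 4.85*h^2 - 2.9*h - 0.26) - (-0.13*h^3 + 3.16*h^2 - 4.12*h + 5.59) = 2.89*h^3 + 1.69*h^2 + 1.22*h - 5.85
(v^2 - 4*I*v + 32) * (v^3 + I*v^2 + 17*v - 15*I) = v^5 - 3*I*v^4 + 53*v^3 - 51*I*v^2 + 484*v - 480*I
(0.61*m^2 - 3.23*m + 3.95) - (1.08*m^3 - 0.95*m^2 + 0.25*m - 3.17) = -1.08*m^3 + 1.56*m^2 - 3.48*m + 7.12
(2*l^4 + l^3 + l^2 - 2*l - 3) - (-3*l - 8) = 2*l^4 + l^3 + l^2 + l + 5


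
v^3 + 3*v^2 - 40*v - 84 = (v - 6)*(v + 2)*(v + 7)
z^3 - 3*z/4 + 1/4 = (z - 1/2)^2*(z + 1)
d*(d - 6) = d^2 - 6*d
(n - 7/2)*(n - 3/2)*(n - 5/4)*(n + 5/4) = n^4 - 5*n^3 + 59*n^2/16 + 125*n/16 - 525/64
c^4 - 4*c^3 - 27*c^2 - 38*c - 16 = (c - 8)*(c + 1)^2*(c + 2)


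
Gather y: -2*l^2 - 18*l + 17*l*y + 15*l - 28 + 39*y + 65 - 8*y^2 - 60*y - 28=-2*l^2 - 3*l - 8*y^2 + y*(17*l - 21) + 9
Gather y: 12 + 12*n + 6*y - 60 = 12*n + 6*y - 48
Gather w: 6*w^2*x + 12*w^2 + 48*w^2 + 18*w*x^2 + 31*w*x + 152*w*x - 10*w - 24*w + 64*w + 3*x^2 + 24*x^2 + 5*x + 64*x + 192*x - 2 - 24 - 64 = w^2*(6*x + 60) + w*(18*x^2 + 183*x + 30) + 27*x^2 + 261*x - 90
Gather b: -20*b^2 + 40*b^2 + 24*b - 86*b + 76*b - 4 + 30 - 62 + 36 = 20*b^2 + 14*b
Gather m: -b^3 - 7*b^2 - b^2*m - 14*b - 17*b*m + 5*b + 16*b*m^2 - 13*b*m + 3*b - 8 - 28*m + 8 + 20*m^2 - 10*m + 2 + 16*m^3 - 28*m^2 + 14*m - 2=-b^3 - 7*b^2 - 6*b + 16*m^3 + m^2*(16*b - 8) + m*(-b^2 - 30*b - 24)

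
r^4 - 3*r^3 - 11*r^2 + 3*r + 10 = (r - 5)*(r - 1)*(r + 1)*(r + 2)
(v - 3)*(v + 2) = v^2 - v - 6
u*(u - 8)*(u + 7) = u^3 - u^2 - 56*u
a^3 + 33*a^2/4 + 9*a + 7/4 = (a + 1/4)*(a + 1)*(a + 7)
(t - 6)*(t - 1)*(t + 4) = t^3 - 3*t^2 - 22*t + 24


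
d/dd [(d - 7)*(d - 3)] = 2*d - 10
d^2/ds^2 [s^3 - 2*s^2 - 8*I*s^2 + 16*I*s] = 6*s - 4 - 16*I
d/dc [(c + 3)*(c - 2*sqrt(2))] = 2*c - 2*sqrt(2) + 3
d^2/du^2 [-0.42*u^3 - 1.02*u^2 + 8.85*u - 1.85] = -2.52*u - 2.04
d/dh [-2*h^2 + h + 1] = 1 - 4*h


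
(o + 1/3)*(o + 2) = o^2 + 7*o/3 + 2/3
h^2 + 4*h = h*(h + 4)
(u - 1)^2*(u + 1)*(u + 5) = u^4 + 4*u^3 - 6*u^2 - 4*u + 5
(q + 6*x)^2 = q^2 + 12*q*x + 36*x^2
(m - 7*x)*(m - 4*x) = m^2 - 11*m*x + 28*x^2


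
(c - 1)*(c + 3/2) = c^2 + c/2 - 3/2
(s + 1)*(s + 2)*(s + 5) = s^3 + 8*s^2 + 17*s + 10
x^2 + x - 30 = (x - 5)*(x + 6)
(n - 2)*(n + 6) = n^2 + 4*n - 12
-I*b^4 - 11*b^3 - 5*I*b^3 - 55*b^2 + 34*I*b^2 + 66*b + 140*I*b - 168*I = (b + 6)*(b - 7*I)*(b - 4*I)*(-I*b + I)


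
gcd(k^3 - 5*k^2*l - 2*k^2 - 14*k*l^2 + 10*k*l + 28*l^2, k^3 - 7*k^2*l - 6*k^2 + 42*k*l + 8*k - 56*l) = k^2 - 7*k*l - 2*k + 14*l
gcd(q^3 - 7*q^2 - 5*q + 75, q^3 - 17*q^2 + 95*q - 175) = q^2 - 10*q + 25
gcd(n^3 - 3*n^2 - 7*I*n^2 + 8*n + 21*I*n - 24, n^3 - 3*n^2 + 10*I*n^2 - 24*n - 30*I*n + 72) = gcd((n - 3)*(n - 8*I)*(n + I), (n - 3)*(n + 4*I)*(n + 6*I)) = n - 3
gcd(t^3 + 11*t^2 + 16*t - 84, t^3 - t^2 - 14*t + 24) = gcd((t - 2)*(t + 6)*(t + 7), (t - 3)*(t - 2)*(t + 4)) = t - 2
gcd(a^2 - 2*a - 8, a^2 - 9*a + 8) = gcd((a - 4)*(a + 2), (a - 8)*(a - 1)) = 1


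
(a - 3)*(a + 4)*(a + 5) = a^3 + 6*a^2 - 7*a - 60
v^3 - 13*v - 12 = (v - 4)*(v + 1)*(v + 3)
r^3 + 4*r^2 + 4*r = r*(r + 2)^2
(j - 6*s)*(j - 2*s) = j^2 - 8*j*s + 12*s^2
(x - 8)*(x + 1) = x^2 - 7*x - 8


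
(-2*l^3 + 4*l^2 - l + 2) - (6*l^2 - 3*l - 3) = -2*l^3 - 2*l^2 + 2*l + 5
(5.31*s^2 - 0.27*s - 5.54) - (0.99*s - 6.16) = 5.31*s^2 - 1.26*s + 0.62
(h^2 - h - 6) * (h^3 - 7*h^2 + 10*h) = h^5 - 8*h^4 + 11*h^3 + 32*h^2 - 60*h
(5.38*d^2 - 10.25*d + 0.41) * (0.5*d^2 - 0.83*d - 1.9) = 2.69*d^4 - 9.5904*d^3 - 1.5095*d^2 + 19.1347*d - 0.779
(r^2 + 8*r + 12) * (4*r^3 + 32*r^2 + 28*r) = 4*r^5 + 64*r^4 + 332*r^3 + 608*r^2 + 336*r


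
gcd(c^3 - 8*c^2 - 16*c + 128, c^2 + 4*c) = c + 4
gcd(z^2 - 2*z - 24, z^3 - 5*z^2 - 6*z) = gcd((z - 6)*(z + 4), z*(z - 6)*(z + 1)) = z - 6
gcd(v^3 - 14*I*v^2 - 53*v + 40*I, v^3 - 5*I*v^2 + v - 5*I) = v^2 - 6*I*v - 5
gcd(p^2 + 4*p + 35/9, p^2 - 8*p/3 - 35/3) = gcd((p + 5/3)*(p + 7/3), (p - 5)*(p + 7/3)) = p + 7/3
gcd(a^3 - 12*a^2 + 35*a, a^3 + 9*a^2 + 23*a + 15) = 1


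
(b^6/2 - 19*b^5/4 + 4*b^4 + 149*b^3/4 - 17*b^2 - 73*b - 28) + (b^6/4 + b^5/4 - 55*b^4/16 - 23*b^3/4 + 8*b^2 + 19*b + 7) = 3*b^6/4 - 9*b^5/2 + 9*b^4/16 + 63*b^3/2 - 9*b^2 - 54*b - 21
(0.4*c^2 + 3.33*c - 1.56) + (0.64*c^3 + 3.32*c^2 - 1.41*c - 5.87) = 0.64*c^3 + 3.72*c^2 + 1.92*c - 7.43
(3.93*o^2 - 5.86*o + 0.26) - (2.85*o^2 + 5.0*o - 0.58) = 1.08*o^2 - 10.86*o + 0.84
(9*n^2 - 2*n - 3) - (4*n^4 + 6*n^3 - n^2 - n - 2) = -4*n^4 - 6*n^3 + 10*n^2 - n - 1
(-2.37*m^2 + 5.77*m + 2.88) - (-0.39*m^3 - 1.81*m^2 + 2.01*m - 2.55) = 0.39*m^3 - 0.56*m^2 + 3.76*m + 5.43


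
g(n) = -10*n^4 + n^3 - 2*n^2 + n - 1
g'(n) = -40*n^3 + 3*n^2 - 4*n + 1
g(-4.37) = -3773.93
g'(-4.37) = 3413.91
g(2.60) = -451.32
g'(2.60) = -692.16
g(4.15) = -2925.97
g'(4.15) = -2822.87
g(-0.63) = -4.25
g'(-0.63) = 14.71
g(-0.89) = -10.45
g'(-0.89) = 35.14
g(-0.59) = -3.70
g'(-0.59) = 12.62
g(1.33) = -32.15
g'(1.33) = -93.12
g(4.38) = -3631.37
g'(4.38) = -3320.07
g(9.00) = -65035.00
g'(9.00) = -28952.00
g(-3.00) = -859.00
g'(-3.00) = 1120.00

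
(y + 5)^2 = y^2 + 10*y + 25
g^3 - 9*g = g*(g - 3)*(g + 3)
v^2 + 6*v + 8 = (v + 2)*(v + 4)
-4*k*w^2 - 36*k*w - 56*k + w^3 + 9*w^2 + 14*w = (-4*k + w)*(w + 2)*(w + 7)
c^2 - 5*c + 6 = (c - 3)*(c - 2)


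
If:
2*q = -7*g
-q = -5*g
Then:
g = 0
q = 0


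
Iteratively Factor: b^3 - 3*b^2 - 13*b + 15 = (b + 3)*(b^2 - 6*b + 5) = (b - 1)*(b + 3)*(b - 5)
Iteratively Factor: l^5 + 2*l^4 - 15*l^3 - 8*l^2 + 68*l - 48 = (l + 4)*(l^4 - 2*l^3 - 7*l^2 + 20*l - 12) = (l - 2)*(l + 4)*(l^3 - 7*l + 6) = (l - 2)*(l - 1)*(l + 4)*(l^2 + l - 6) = (l - 2)^2*(l - 1)*(l + 4)*(l + 3)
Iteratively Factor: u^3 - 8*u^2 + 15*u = (u - 5)*(u^2 - 3*u) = u*(u - 5)*(u - 3)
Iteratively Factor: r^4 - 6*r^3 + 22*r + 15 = (r - 3)*(r^3 - 3*r^2 - 9*r - 5) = (r - 5)*(r - 3)*(r^2 + 2*r + 1) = (r - 5)*(r - 3)*(r + 1)*(r + 1)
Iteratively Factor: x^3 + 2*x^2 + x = (x + 1)*(x^2 + x) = x*(x + 1)*(x + 1)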